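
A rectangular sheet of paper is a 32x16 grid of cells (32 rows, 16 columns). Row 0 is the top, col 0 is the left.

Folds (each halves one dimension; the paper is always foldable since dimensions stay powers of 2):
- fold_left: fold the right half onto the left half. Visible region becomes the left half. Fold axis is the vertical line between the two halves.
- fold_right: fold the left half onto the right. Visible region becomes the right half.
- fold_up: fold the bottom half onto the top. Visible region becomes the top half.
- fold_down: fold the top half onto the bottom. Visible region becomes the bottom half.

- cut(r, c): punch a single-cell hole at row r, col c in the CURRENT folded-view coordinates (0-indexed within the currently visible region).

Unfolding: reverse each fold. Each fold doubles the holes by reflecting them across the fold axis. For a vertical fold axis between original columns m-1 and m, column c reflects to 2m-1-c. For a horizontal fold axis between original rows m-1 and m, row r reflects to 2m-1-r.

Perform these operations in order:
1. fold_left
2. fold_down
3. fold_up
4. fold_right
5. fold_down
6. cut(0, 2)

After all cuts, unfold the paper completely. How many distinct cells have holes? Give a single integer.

Answer: 32

Derivation:
Op 1 fold_left: fold axis v@8; visible region now rows[0,32) x cols[0,8) = 32x8
Op 2 fold_down: fold axis h@16; visible region now rows[16,32) x cols[0,8) = 16x8
Op 3 fold_up: fold axis h@24; visible region now rows[16,24) x cols[0,8) = 8x8
Op 4 fold_right: fold axis v@4; visible region now rows[16,24) x cols[4,8) = 8x4
Op 5 fold_down: fold axis h@20; visible region now rows[20,24) x cols[4,8) = 4x4
Op 6 cut(0, 2): punch at orig (20,6); cuts so far [(20, 6)]; region rows[20,24) x cols[4,8) = 4x4
Unfold 1 (reflect across h@20): 2 holes -> [(19, 6), (20, 6)]
Unfold 2 (reflect across v@4): 4 holes -> [(19, 1), (19, 6), (20, 1), (20, 6)]
Unfold 3 (reflect across h@24): 8 holes -> [(19, 1), (19, 6), (20, 1), (20, 6), (27, 1), (27, 6), (28, 1), (28, 6)]
Unfold 4 (reflect across h@16): 16 holes -> [(3, 1), (3, 6), (4, 1), (4, 6), (11, 1), (11, 6), (12, 1), (12, 6), (19, 1), (19, 6), (20, 1), (20, 6), (27, 1), (27, 6), (28, 1), (28, 6)]
Unfold 5 (reflect across v@8): 32 holes -> [(3, 1), (3, 6), (3, 9), (3, 14), (4, 1), (4, 6), (4, 9), (4, 14), (11, 1), (11, 6), (11, 9), (11, 14), (12, 1), (12, 6), (12, 9), (12, 14), (19, 1), (19, 6), (19, 9), (19, 14), (20, 1), (20, 6), (20, 9), (20, 14), (27, 1), (27, 6), (27, 9), (27, 14), (28, 1), (28, 6), (28, 9), (28, 14)]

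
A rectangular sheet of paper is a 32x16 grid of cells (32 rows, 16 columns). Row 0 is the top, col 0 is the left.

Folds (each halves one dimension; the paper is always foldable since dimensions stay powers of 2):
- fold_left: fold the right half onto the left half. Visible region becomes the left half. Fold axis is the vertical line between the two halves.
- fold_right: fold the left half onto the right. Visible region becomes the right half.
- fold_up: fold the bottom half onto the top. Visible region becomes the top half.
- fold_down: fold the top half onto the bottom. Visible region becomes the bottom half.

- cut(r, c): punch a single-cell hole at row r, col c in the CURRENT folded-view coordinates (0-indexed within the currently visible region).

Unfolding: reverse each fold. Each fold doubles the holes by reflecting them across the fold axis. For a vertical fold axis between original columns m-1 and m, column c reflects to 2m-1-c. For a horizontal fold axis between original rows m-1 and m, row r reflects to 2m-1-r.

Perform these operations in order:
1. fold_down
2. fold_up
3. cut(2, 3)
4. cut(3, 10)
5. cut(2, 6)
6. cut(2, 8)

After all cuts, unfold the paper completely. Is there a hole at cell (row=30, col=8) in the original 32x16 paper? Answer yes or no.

Answer: no

Derivation:
Op 1 fold_down: fold axis h@16; visible region now rows[16,32) x cols[0,16) = 16x16
Op 2 fold_up: fold axis h@24; visible region now rows[16,24) x cols[0,16) = 8x16
Op 3 cut(2, 3): punch at orig (18,3); cuts so far [(18, 3)]; region rows[16,24) x cols[0,16) = 8x16
Op 4 cut(3, 10): punch at orig (19,10); cuts so far [(18, 3), (19, 10)]; region rows[16,24) x cols[0,16) = 8x16
Op 5 cut(2, 6): punch at orig (18,6); cuts so far [(18, 3), (18, 6), (19, 10)]; region rows[16,24) x cols[0,16) = 8x16
Op 6 cut(2, 8): punch at orig (18,8); cuts so far [(18, 3), (18, 6), (18, 8), (19, 10)]; region rows[16,24) x cols[0,16) = 8x16
Unfold 1 (reflect across h@24): 8 holes -> [(18, 3), (18, 6), (18, 8), (19, 10), (28, 10), (29, 3), (29, 6), (29, 8)]
Unfold 2 (reflect across h@16): 16 holes -> [(2, 3), (2, 6), (2, 8), (3, 10), (12, 10), (13, 3), (13, 6), (13, 8), (18, 3), (18, 6), (18, 8), (19, 10), (28, 10), (29, 3), (29, 6), (29, 8)]
Holes: [(2, 3), (2, 6), (2, 8), (3, 10), (12, 10), (13, 3), (13, 6), (13, 8), (18, 3), (18, 6), (18, 8), (19, 10), (28, 10), (29, 3), (29, 6), (29, 8)]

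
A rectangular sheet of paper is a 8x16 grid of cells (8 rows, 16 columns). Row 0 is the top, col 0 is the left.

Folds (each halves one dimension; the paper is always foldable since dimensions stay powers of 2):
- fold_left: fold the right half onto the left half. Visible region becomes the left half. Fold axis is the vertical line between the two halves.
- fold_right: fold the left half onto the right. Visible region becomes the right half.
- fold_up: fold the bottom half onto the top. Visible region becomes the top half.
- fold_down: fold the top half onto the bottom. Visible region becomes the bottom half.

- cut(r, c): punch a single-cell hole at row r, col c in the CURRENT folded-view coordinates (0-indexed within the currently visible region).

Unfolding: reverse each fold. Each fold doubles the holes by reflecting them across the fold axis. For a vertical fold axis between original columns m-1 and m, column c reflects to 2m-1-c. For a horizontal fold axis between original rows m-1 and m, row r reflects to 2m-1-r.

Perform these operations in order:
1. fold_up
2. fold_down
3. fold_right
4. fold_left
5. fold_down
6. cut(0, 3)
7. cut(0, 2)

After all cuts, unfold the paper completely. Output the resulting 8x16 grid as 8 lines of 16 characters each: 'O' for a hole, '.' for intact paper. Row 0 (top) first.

Op 1 fold_up: fold axis h@4; visible region now rows[0,4) x cols[0,16) = 4x16
Op 2 fold_down: fold axis h@2; visible region now rows[2,4) x cols[0,16) = 2x16
Op 3 fold_right: fold axis v@8; visible region now rows[2,4) x cols[8,16) = 2x8
Op 4 fold_left: fold axis v@12; visible region now rows[2,4) x cols[8,12) = 2x4
Op 5 fold_down: fold axis h@3; visible region now rows[3,4) x cols[8,12) = 1x4
Op 6 cut(0, 3): punch at orig (3,11); cuts so far [(3, 11)]; region rows[3,4) x cols[8,12) = 1x4
Op 7 cut(0, 2): punch at orig (3,10); cuts so far [(3, 10), (3, 11)]; region rows[3,4) x cols[8,12) = 1x4
Unfold 1 (reflect across h@3): 4 holes -> [(2, 10), (2, 11), (3, 10), (3, 11)]
Unfold 2 (reflect across v@12): 8 holes -> [(2, 10), (2, 11), (2, 12), (2, 13), (3, 10), (3, 11), (3, 12), (3, 13)]
Unfold 3 (reflect across v@8): 16 holes -> [(2, 2), (2, 3), (2, 4), (2, 5), (2, 10), (2, 11), (2, 12), (2, 13), (3, 2), (3, 3), (3, 4), (3, 5), (3, 10), (3, 11), (3, 12), (3, 13)]
Unfold 4 (reflect across h@2): 32 holes -> [(0, 2), (0, 3), (0, 4), (0, 5), (0, 10), (0, 11), (0, 12), (0, 13), (1, 2), (1, 3), (1, 4), (1, 5), (1, 10), (1, 11), (1, 12), (1, 13), (2, 2), (2, 3), (2, 4), (2, 5), (2, 10), (2, 11), (2, 12), (2, 13), (3, 2), (3, 3), (3, 4), (3, 5), (3, 10), (3, 11), (3, 12), (3, 13)]
Unfold 5 (reflect across h@4): 64 holes -> [(0, 2), (0, 3), (0, 4), (0, 5), (0, 10), (0, 11), (0, 12), (0, 13), (1, 2), (1, 3), (1, 4), (1, 5), (1, 10), (1, 11), (1, 12), (1, 13), (2, 2), (2, 3), (2, 4), (2, 5), (2, 10), (2, 11), (2, 12), (2, 13), (3, 2), (3, 3), (3, 4), (3, 5), (3, 10), (3, 11), (3, 12), (3, 13), (4, 2), (4, 3), (4, 4), (4, 5), (4, 10), (4, 11), (4, 12), (4, 13), (5, 2), (5, 3), (5, 4), (5, 5), (5, 10), (5, 11), (5, 12), (5, 13), (6, 2), (6, 3), (6, 4), (6, 5), (6, 10), (6, 11), (6, 12), (6, 13), (7, 2), (7, 3), (7, 4), (7, 5), (7, 10), (7, 11), (7, 12), (7, 13)]

Answer: ..OOOO....OOOO..
..OOOO....OOOO..
..OOOO....OOOO..
..OOOO....OOOO..
..OOOO....OOOO..
..OOOO....OOOO..
..OOOO....OOOO..
..OOOO....OOOO..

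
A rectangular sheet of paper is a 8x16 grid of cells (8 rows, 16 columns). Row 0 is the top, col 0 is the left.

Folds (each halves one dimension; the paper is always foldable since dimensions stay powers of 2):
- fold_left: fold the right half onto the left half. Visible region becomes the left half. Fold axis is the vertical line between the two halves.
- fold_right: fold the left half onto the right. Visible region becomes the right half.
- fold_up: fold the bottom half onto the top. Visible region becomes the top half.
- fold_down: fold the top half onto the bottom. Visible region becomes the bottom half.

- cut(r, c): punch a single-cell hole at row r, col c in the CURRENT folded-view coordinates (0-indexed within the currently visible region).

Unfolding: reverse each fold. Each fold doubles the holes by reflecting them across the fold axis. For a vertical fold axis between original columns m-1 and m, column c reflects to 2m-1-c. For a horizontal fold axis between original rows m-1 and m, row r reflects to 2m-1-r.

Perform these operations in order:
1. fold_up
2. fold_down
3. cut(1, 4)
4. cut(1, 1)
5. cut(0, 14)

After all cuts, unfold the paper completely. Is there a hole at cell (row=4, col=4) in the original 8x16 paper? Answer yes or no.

Op 1 fold_up: fold axis h@4; visible region now rows[0,4) x cols[0,16) = 4x16
Op 2 fold_down: fold axis h@2; visible region now rows[2,4) x cols[0,16) = 2x16
Op 3 cut(1, 4): punch at orig (3,4); cuts so far [(3, 4)]; region rows[2,4) x cols[0,16) = 2x16
Op 4 cut(1, 1): punch at orig (3,1); cuts so far [(3, 1), (3, 4)]; region rows[2,4) x cols[0,16) = 2x16
Op 5 cut(0, 14): punch at orig (2,14); cuts so far [(2, 14), (3, 1), (3, 4)]; region rows[2,4) x cols[0,16) = 2x16
Unfold 1 (reflect across h@2): 6 holes -> [(0, 1), (0, 4), (1, 14), (2, 14), (3, 1), (3, 4)]
Unfold 2 (reflect across h@4): 12 holes -> [(0, 1), (0, 4), (1, 14), (2, 14), (3, 1), (3, 4), (4, 1), (4, 4), (5, 14), (6, 14), (7, 1), (7, 4)]
Holes: [(0, 1), (0, 4), (1, 14), (2, 14), (3, 1), (3, 4), (4, 1), (4, 4), (5, 14), (6, 14), (7, 1), (7, 4)]

Answer: yes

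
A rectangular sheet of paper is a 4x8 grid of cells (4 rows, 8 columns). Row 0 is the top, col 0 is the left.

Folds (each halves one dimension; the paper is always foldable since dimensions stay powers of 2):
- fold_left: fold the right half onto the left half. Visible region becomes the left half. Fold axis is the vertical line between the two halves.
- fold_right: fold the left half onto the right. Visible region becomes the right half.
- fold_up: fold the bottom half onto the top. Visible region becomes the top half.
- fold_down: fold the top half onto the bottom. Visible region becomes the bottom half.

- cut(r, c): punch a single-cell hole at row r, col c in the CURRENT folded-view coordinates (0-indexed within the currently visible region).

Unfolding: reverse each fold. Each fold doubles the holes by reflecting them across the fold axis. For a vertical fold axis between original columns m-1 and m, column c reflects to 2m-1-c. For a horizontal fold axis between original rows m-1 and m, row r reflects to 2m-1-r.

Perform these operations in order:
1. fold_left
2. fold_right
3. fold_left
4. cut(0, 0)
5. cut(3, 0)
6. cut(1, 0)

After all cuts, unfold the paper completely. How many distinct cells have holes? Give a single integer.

Answer: 24

Derivation:
Op 1 fold_left: fold axis v@4; visible region now rows[0,4) x cols[0,4) = 4x4
Op 2 fold_right: fold axis v@2; visible region now rows[0,4) x cols[2,4) = 4x2
Op 3 fold_left: fold axis v@3; visible region now rows[0,4) x cols[2,3) = 4x1
Op 4 cut(0, 0): punch at orig (0,2); cuts so far [(0, 2)]; region rows[0,4) x cols[2,3) = 4x1
Op 5 cut(3, 0): punch at orig (3,2); cuts so far [(0, 2), (3, 2)]; region rows[0,4) x cols[2,3) = 4x1
Op 6 cut(1, 0): punch at orig (1,2); cuts so far [(0, 2), (1, 2), (3, 2)]; region rows[0,4) x cols[2,3) = 4x1
Unfold 1 (reflect across v@3): 6 holes -> [(0, 2), (0, 3), (1, 2), (1, 3), (3, 2), (3, 3)]
Unfold 2 (reflect across v@2): 12 holes -> [(0, 0), (0, 1), (0, 2), (0, 3), (1, 0), (1, 1), (1, 2), (1, 3), (3, 0), (3, 1), (3, 2), (3, 3)]
Unfold 3 (reflect across v@4): 24 holes -> [(0, 0), (0, 1), (0, 2), (0, 3), (0, 4), (0, 5), (0, 6), (0, 7), (1, 0), (1, 1), (1, 2), (1, 3), (1, 4), (1, 5), (1, 6), (1, 7), (3, 0), (3, 1), (3, 2), (3, 3), (3, 4), (3, 5), (3, 6), (3, 7)]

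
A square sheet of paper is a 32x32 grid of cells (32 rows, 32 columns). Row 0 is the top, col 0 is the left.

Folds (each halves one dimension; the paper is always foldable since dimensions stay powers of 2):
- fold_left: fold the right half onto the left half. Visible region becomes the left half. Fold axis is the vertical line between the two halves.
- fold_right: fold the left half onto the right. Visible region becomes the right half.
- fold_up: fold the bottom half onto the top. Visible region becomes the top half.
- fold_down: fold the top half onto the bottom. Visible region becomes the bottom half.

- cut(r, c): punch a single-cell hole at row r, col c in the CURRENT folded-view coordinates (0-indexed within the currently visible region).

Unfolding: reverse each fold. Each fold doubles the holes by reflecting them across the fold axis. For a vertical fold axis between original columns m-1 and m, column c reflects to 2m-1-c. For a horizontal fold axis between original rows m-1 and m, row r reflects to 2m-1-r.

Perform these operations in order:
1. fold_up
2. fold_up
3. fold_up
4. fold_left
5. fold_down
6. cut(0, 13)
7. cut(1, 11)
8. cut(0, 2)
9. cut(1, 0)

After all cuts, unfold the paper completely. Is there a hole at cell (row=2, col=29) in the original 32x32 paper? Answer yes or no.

Op 1 fold_up: fold axis h@16; visible region now rows[0,16) x cols[0,32) = 16x32
Op 2 fold_up: fold axis h@8; visible region now rows[0,8) x cols[0,32) = 8x32
Op 3 fold_up: fold axis h@4; visible region now rows[0,4) x cols[0,32) = 4x32
Op 4 fold_left: fold axis v@16; visible region now rows[0,4) x cols[0,16) = 4x16
Op 5 fold_down: fold axis h@2; visible region now rows[2,4) x cols[0,16) = 2x16
Op 6 cut(0, 13): punch at orig (2,13); cuts so far [(2, 13)]; region rows[2,4) x cols[0,16) = 2x16
Op 7 cut(1, 11): punch at orig (3,11); cuts so far [(2, 13), (3, 11)]; region rows[2,4) x cols[0,16) = 2x16
Op 8 cut(0, 2): punch at orig (2,2); cuts so far [(2, 2), (2, 13), (3, 11)]; region rows[2,4) x cols[0,16) = 2x16
Op 9 cut(1, 0): punch at orig (3,0); cuts so far [(2, 2), (2, 13), (3, 0), (3, 11)]; region rows[2,4) x cols[0,16) = 2x16
Unfold 1 (reflect across h@2): 8 holes -> [(0, 0), (0, 11), (1, 2), (1, 13), (2, 2), (2, 13), (3, 0), (3, 11)]
Unfold 2 (reflect across v@16): 16 holes -> [(0, 0), (0, 11), (0, 20), (0, 31), (1, 2), (1, 13), (1, 18), (1, 29), (2, 2), (2, 13), (2, 18), (2, 29), (3, 0), (3, 11), (3, 20), (3, 31)]
Unfold 3 (reflect across h@4): 32 holes -> [(0, 0), (0, 11), (0, 20), (0, 31), (1, 2), (1, 13), (1, 18), (1, 29), (2, 2), (2, 13), (2, 18), (2, 29), (3, 0), (3, 11), (3, 20), (3, 31), (4, 0), (4, 11), (4, 20), (4, 31), (5, 2), (5, 13), (5, 18), (5, 29), (6, 2), (6, 13), (6, 18), (6, 29), (7, 0), (7, 11), (7, 20), (7, 31)]
Unfold 4 (reflect across h@8): 64 holes -> [(0, 0), (0, 11), (0, 20), (0, 31), (1, 2), (1, 13), (1, 18), (1, 29), (2, 2), (2, 13), (2, 18), (2, 29), (3, 0), (3, 11), (3, 20), (3, 31), (4, 0), (4, 11), (4, 20), (4, 31), (5, 2), (5, 13), (5, 18), (5, 29), (6, 2), (6, 13), (6, 18), (6, 29), (7, 0), (7, 11), (7, 20), (7, 31), (8, 0), (8, 11), (8, 20), (8, 31), (9, 2), (9, 13), (9, 18), (9, 29), (10, 2), (10, 13), (10, 18), (10, 29), (11, 0), (11, 11), (11, 20), (11, 31), (12, 0), (12, 11), (12, 20), (12, 31), (13, 2), (13, 13), (13, 18), (13, 29), (14, 2), (14, 13), (14, 18), (14, 29), (15, 0), (15, 11), (15, 20), (15, 31)]
Unfold 5 (reflect across h@16): 128 holes -> [(0, 0), (0, 11), (0, 20), (0, 31), (1, 2), (1, 13), (1, 18), (1, 29), (2, 2), (2, 13), (2, 18), (2, 29), (3, 0), (3, 11), (3, 20), (3, 31), (4, 0), (4, 11), (4, 20), (4, 31), (5, 2), (5, 13), (5, 18), (5, 29), (6, 2), (6, 13), (6, 18), (6, 29), (7, 0), (7, 11), (7, 20), (7, 31), (8, 0), (8, 11), (8, 20), (8, 31), (9, 2), (9, 13), (9, 18), (9, 29), (10, 2), (10, 13), (10, 18), (10, 29), (11, 0), (11, 11), (11, 20), (11, 31), (12, 0), (12, 11), (12, 20), (12, 31), (13, 2), (13, 13), (13, 18), (13, 29), (14, 2), (14, 13), (14, 18), (14, 29), (15, 0), (15, 11), (15, 20), (15, 31), (16, 0), (16, 11), (16, 20), (16, 31), (17, 2), (17, 13), (17, 18), (17, 29), (18, 2), (18, 13), (18, 18), (18, 29), (19, 0), (19, 11), (19, 20), (19, 31), (20, 0), (20, 11), (20, 20), (20, 31), (21, 2), (21, 13), (21, 18), (21, 29), (22, 2), (22, 13), (22, 18), (22, 29), (23, 0), (23, 11), (23, 20), (23, 31), (24, 0), (24, 11), (24, 20), (24, 31), (25, 2), (25, 13), (25, 18), (25, 29), (26, 2), (26, 13), (26, 18), (26, 29), (27, 0), (27, 11), (27, 20), (27, 31), (28, 0), (28, 11), (28, 20), (28, 31), (29, 2), (29, 13), (29, 18), (29, 29), (30, 2), (30, 13), (30, 18), (30, 29), (31, 0), (31, 11), (31, 20), (31, 31)]
Holes: [(0, 0), (0, 11), (0, 20), (0, 31), (1, 2), (1, 13), (1, 18), (1, 29), (2, 2), (2, 13), (2, 18), (2, 29), (3, 0), (3, 11), (3, 20), (3, 31), (4, 0), (4, 11), (4, 20), (4, 31), (5, 2), (5, 13), (5, 18), (5, 29), (6, 2), (6, 13), (6, 18), (6, 29), (7, 0), (7, 11), (7, 20), (7, 31), (8, 0), (8, 11), (8, 20), (8, 31), (9, 2), (9, 13), (9, 18), (9, 29), (10, 2), (10, 13), (10, 18), (10, 29), (11, 0), (11, 11), (11, 20), (11, 31), (12, 0), (12, 11), (12, 20), (12, 31), (13, 2), (13, 13), (13, 18), (13, 29), (14, 2), (14, 13), (14, 18), (14, 29), (15, 0), (15, 11), (15, 20), (15, 31), (16, 0), (16, 11), (16, 20), (16, 31), (17, 2), (17, 13), (17, 18), (17, 29), (18, 2), (18, 13), (18, 18), (18, 29), (19, 0), (19, 11), (19, 20), (19, 31), (20, 0), (20, 11), (20, 20), (20, 31), (21, 2), (21, 13), (21, 18), (21, 29), (22, 2), (22, 13), (22, 18), (22, 29), (23, 0), (23, 11), (23, 20), (23, 31), (24, 0), (24, 11), (24, 20), (24, 31), (25, 2), (25, 13), (25, 18), (25, 29), (26, 2), (26, 13), (26, 18), (26, 29), (27, 0), (27, 11), (27, 20), (27, 31), (28, 0), (28, 11), (28, 20), (28, 31), (29, 2), (29, 13), (29, 18), (29, 29), (30, 2), (30, 13), (30, 18), (30, 29), (31, 0), (31, 11), (31, 20), (31, 31)]

Answer: yes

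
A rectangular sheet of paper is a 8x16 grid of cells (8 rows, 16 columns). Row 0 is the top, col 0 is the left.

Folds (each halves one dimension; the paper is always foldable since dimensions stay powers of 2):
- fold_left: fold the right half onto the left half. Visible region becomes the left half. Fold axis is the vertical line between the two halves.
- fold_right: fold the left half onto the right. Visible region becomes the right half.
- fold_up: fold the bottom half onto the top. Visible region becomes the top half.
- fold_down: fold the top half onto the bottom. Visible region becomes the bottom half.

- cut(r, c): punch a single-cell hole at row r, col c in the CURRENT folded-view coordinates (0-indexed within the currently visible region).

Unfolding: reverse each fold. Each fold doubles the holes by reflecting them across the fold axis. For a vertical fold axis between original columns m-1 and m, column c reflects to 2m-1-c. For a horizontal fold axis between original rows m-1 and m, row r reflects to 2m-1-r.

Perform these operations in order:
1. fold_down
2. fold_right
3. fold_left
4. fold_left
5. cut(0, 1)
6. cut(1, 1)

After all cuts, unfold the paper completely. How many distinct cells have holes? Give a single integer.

Op 1 fold_down: fold axis h@4; visible region now rows[4,8) x cols[0,16) = 4x16
Op 2 fold_right: fold axis v@8; visible region now rows[4,8) x cols[8,16) = 4x8
Op 3 fold_left: fold axis v@12; visible region now rows[4,8) x cols[8,12) = 4x4
Op 4 fold_left: fold axis v@10; visible region now rows[4,8) x cols[8,10) = 4x2
Op 5 cut(0, 1): punch at orig (4,9); cuts so far [(4, 9)]; region rows[4,8) x cols[8,10) = 4x2
Op 6 cut(1, 1): punch at orig (5,9); cuts so far [(4, 9), (5, 9)]; region rows[4,8) x cols[8,10) = 4x2
Unfold 1 (reflect across v@10): 4 holes -> [(4, 9), (4, 10), (5, 9), (5, 10)]
Unfold 2 (reflect across v@12): 8 holes -> [(4, 9), (4, 10), (4, 13), (4, 14), (5, 9), (5, 10), (5, 13), (5, 14)]
Unfold 3 (reflect across v@8): 16 holes -> [(4, 1), (4, 2), (4, 5), (4, 6), (4, 9), (4, 10), (4, 13), (4, 14), (5, 1), (5, 2), (5, 5), (5, 6), (5, 9), (5, 10), (5, 13), (5, 14)]
Unfold 4 (reflect across h@4): 32 holes -> [(2, 1), (2, 2), (2, 5), (2, 6), (2, 9), (2, 10), (2, 13), (2, 14), (3, 1), (3, 2), (3, 5), (3, 6), (3, 9), (3, 10), (3, 13), (3, 14), (4, 1), (4, 2), (4, 5), (4, 6), (4, 9), (4, 10), (4, 13), (4, 14), (5, 1), (5, 2), (5, 5), (5, 6), (5, 9), (5, 10), (5, 13), (5, 14)]

Answer: 32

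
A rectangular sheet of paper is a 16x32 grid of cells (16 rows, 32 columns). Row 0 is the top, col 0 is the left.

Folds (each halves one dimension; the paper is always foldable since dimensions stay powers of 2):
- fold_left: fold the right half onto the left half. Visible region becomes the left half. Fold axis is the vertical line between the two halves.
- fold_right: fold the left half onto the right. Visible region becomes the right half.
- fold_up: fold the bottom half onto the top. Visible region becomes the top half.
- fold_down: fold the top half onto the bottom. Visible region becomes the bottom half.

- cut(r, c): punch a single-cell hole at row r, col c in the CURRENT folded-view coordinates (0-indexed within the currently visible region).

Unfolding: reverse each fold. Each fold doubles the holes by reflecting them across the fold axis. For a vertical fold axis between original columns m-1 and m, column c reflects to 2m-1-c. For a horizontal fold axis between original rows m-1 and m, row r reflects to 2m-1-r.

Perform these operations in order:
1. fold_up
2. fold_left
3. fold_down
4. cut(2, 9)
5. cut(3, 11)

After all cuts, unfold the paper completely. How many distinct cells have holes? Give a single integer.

Answer: 16

Derivation:
Op 1 fold_up: fold axis h@8; visible region now rows[0,8) x cols[0,32) = 8x32
Op 2 fold_left: fold axis v@16; visible region now rows[0,8) x cols[0,16) = 8x16
Op 3 fold_down: fold axis h@4; visible region now rows[4,8) x cols[0,16) = 4x16
Op 4 cut(2, 9): punch at orig (6,9); cuts so far [(6, 9)]; region rows[4,8) x cols[0,16) = 4x16
Op 5 cut(3, 11): punch at orig (7,11); cuts so far [(6, 9), (7, 11)]; region rows[4,8) x cols[0,16) = 4x16
Unfold 1 (reflect across h@4): 4 holes -> [(0, 11), (1, 9), (6, 9), (7, 11)]
Unfold 2 (reflect across v@16): 8 holes -> [(0, 11), (0, 20), (1, 9), (1, 22), (6, 9), (6, 22), (7, 11), (7, 20)]
Unfold 3 (reflect across h@8): 16 holes -> [(0, 11), (0, 20), (1, 9), (1, 22), (6, 9), (6, 22), (7, 11), (7, 20), (8, 11), (8, 20), (9, 9), (9, 22), (14, 9), (14, 22), (15, 11), (15, 20)]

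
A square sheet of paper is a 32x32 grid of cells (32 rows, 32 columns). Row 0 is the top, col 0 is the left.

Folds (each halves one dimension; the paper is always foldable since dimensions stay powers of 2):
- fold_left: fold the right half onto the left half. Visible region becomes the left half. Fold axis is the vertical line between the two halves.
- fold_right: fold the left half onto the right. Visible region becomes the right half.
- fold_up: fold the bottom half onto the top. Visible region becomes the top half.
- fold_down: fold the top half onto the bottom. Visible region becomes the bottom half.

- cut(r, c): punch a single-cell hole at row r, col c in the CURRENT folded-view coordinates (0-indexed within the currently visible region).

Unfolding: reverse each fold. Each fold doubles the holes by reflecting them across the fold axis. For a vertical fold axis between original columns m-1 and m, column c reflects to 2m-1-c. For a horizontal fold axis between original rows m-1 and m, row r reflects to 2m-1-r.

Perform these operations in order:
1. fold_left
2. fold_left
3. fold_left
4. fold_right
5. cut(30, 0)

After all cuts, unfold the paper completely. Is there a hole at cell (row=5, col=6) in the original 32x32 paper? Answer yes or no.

Answer: no

Derivation:
Op 1 fold_left: fold axis v@16; visible region now rows[0,32) x cols[0,16) = 32x16
Op 2 fold_left: fold axis v@8; visible region now rows[0,32) x cols[0,8) = 32x8
Op 3 fold_left: fold axis v@4; visible region now rows[0,32) x cols[0,4) = 32x4
Op 4 fold_right: fold axis v@2; visible region now rows[0,32) x cols[2,4) = 32x2
Op 5 cut(30, 0): punch at orig (30,2); cuts so far [(30, 2)]; region rows[0,32) x cols[2,4) = 32x2
Unfold 1 (reflect across v@2): 2 holes -> [(30, 1), (30, 2)]
Unfold 2 (reflect across v@4): 4 holes -> [(30, 1), (30, 2), (30, 5), (30, 6)]
Unfold 3 (reflect across v@8): 8 holes -> [(30, 1), (30, 2), (30, 5), (30, 6), (30, 9), (30, 10), (30, 13), (30, 14)]
Unfold 4 (reflect across v@16): 16 holes -> [(30, 1), (30, 2), (30, 5), (30, 6), (30, 9), (30, 10), (30, 13), (30, 14), (30, 17), (30, 18), (30, 21), (30, 22), (30, 25), (30, 26), (30, 29), (30, 30)]
Holes: [(30, 1), (30, 2), (30, 5), (30, 6), (30, 9), (30, 10), (30, 13), (30, 14), (30, 17), (30, 18), (30, 21), (30, 22), (30, 25), (30, 26), (30, 29), (30, 30)]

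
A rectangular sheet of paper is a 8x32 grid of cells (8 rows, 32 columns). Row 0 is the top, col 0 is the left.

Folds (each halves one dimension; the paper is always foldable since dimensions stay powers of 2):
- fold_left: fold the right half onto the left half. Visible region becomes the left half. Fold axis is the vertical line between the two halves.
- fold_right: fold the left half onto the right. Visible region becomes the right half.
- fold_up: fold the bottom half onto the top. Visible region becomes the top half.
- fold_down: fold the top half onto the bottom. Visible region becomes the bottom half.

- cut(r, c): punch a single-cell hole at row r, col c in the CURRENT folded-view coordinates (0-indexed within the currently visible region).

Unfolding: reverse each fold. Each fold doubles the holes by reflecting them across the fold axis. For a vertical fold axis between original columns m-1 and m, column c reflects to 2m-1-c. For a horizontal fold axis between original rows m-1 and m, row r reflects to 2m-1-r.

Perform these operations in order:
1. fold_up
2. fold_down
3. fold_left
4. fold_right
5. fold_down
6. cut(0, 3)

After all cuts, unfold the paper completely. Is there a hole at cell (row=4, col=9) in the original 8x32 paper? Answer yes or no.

Answer: no

Derivation:
Op 1 fold_up: fold axis h@4; visible region now rows[0,4) x cols[0,32) = 4x32
Op 2 fold_down: fold axis h@2; visible region now rows[2,4) x cols[0,32) = 2x32
Op 3 fold_left: fold axis v@16; visible region now rows[2,4) x cols[0,16) = 2x16
Op 4 fold_right: fold axis v@8; visible region now rows[2,4) x cols[8,16) = 2x8
Op 5 fold_down: fold axis h@3; visible region now rows[3,4) x cols[8,16) = 1x8
Op 6 cut(0, 3): punch at orig (3,11); cuts so far [(3, 11)]; region rows[3,4) x cols[8,16) = 1x8
Unfold 1 (reflect across h@3): 2 holes -> [(2, 11), (3, 11)]
Unfold 2 (reflect across v@8): 4 holes -> [(2, 4), (2, 11), (3, 4), (3, 11)]
Unfold 3 (reflect across v@16): 8 holes -> [(2, 4), (2, 11), (2, 20), (2, 27), (3, 4), (3, 11), (3, 20), (3, 27)]
Unfold 4 (reflect across h@2): 16 holes -> [(0, 4), (0, 11), (0, 20), (0, 27), (1, 4), (1, 11), (1, 20), (1, 27), (2, 4), (2, 11), (2, 20), (2, 27), (3, 4), (3, 11), (3, 20), (3, 27)]
Unfold 5 (reflect across h@4): 32 holes -> [(0, 4), (0, 11), (0, 20), (0, 27), (1, 4), (1, 11), (1, 20), (1, 27), (2, 4), (2, 11), (2, 20), (2, 27), (3, 4), (3, 11), (3, 20), (3, 27), (4, 4), (4, 11), (4, 20), (4, 27), (5, 4), (5, 11), (5, 20), (5, 27), (6, 4), (6, 11), (6, 20), (6, 27), (7, 4), (7, 11), (7, 20), (7, 27)]
Holes: [(0, 4), (0, 11), (0, 20), (0, 27), (1, 4), (1, 11), (1, 20), (1, 27), (2, 4), (2, 11), (2, 20), (2, 27), (3, 4), (3, 11), (3, 20), (3, 27), (4, 4), (4, 11), (4, 20), (4, 27), (5, 4), (5, 11), (5, 20), (5, 27), (6, 4), (6, 11), (6, 20), (6, 27), (7, 4), (7, 11), (7, 20), (7, 27)]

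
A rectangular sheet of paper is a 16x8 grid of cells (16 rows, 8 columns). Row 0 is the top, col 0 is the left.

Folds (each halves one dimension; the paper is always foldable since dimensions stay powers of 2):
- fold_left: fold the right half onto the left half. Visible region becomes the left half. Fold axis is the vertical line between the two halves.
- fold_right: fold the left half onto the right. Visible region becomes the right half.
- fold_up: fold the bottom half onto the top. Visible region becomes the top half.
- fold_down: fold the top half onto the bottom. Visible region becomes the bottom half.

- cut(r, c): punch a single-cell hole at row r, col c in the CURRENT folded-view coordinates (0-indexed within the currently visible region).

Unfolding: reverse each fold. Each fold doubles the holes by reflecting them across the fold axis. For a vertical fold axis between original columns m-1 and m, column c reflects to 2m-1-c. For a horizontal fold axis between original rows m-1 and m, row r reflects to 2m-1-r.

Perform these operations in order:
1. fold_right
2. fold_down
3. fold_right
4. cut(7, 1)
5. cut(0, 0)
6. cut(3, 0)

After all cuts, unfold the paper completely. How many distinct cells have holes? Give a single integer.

Op 1 fold_right: fold axis v@4; visible region now rows[0,16) x cols[4,8) = 16x4
Op 2 fold_down: fold axis h@8; visible region now rows[8,16) x cols[4,8) = 8x4
Op 3 fold_right: fold axis v@6; visible region now rows[8,16) x cols[6,8) = 8x2
Op 4 cut(7, 1): punch at orig (15,7); cuts so far [(15, 7)]; region rows[8,16) x cols[6,8) = 8x2
Op 5 cut(0, 0): punch at orig (8,6); cuts so far [(8, 6), (15, 7)]; region rows[8,16) x cols[6,8) = 8x2
Op 6 cut(3, 0): punch at orig (11,6); cuts so far [(8, 6), (11, 6), (15, 7)]; region rows[8,16) x cols[6,8) = 8x2
Unfold 1 (reflect across v@6): 6 holes -> [(8, 5), (8, 6), (11, 5), (11, 6), (15, 4), (15, 7)]
Unfold 2 (reflect across h@8): 12 holes -> [(0, 4), (0, 7), (4, 5), (4, 6), (7, 5), (7, 6), (8, 5), (8, 6), (11, 5), (11, 6), (15, 4), (15, 7)]
Unfold 3 (reflect across v@4): 24 holes -> [(0, 0), (0, 3), (0, 4), (0, 7), (4, 1), (4, 2), (4, 5), (4, 6), (7, 1), (7, 2), (7, 5), (7, 6), (8, 1), (8, 2), (8, 5), (8, 6), (11, 1), (11, 2), (11, 5), (11, 6), (15, 0), (15, 3), (15, 4), (15, 7)]

Answer: 24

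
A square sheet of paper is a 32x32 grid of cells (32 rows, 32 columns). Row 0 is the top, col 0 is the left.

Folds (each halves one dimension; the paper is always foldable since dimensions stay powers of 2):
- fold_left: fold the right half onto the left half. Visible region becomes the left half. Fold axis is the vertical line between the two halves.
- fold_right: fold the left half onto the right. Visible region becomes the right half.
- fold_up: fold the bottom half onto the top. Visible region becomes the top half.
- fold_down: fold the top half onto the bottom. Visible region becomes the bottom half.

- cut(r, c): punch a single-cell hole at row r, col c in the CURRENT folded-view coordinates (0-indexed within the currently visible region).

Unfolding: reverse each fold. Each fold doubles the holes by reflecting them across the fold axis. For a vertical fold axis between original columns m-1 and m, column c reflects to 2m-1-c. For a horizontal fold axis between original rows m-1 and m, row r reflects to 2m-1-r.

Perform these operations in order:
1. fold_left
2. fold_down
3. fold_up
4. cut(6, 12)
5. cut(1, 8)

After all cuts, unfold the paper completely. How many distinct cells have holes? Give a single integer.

Answer: 16

Derivation:
Op 1 fold_left: fold axis v@16; visible region now rows[0,32) x cols[0,16) = 32x16
Op 2 fold_down: fold axis h@16; visible region now rows[16,32) x cols[0,16) = 16x16
Op 3 fold_up: fold axis h@24; visible region now rows[16,24) x cols[0,16) = 8x16
Op 4 cut(6, 12): punch at orig (22,12); cuts so far [(22, 12)]; region rows[16,24) x cols[0,16) = 8x16
Op 5 cut(1, 8): punch at orig (17,8); cuts so far [(17, 8), (22, 12)]; region rows[16,24) x cols[0,16) = 8x16
Unfold 1 (reflect across h@24): 4 holes -> [(17, 8), (22, 12), (25, 12), (30, 8)]
Unfold 2 (reflect across h@16): 8 holes -> [(1, 8), (6, 12), (9, 12), (14, 8), (17, 8), (22, 12), (25, 12), (30, 8)]
Unfold 3 (reflect across v@16): 16 holes -> [(1, 8), (1, 23), (6, 12), (6, 19), (9, 12), (9, 19), (14, 8), (14, 23), (17, 8), (17, 23), (22, 12), (22, 19), (25, 12), (25, 19), (30, 8), (30, 23)]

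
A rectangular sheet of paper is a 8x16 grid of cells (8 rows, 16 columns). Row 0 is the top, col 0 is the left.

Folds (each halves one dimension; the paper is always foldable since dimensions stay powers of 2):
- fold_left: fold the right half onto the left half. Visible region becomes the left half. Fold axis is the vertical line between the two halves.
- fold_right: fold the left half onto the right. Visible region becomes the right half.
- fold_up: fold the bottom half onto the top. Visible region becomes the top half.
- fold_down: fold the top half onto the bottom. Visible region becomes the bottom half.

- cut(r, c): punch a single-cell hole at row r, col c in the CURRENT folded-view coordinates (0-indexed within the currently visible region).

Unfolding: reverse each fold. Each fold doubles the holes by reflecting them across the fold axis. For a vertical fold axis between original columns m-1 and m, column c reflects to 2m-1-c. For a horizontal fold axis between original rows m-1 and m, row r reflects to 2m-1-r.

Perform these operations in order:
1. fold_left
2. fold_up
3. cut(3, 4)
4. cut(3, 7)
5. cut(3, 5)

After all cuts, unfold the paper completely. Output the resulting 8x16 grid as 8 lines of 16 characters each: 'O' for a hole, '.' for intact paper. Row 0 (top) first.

Answer: ................
................
................
....OO.OO.OO....
....OO.OO.OO....
................
................
................

Derivation:
Op 1 fold_left: fold axis v@8; visible region now rows[0,8) x cols[0,8) = 8x8
Op 2 fold_up: fold axis h@4; visible region now rows[0,4) x cols[0,8) = 4x8
Op 3 cut(3, 4): punch at orig (3,4); cuts so far [(3, 4)]; region rows[0,4) x cols[0,8) = 4x8
Op 4 cut(3, 7): punch at orig (3,7); cuts so far [(3, 4), (3, 7)]; region rows[0,4) x cols[0,8) = 4x8
Op 5 cut(3, 5): punch at orig (3,5); cuts so far [(3, 4), (3, 5), (3, 7)]; region rows[0,4) x cols[0,8) = 4x8
Unfold 1 (reflect across h@4): 6 holes -> [(3, 4), (3, 5), (3, 7), (4, 4), (4, 5), (4, 7)]
Unfold 2 (reflect across v@8): 12 holes -> [(3, 4), (3, 5), (3, 7), (3, 8), (3, 10), (3, 11), (4, 4), (4, 5), (4, 7), (4, 8), (4, 10), (4, 11)]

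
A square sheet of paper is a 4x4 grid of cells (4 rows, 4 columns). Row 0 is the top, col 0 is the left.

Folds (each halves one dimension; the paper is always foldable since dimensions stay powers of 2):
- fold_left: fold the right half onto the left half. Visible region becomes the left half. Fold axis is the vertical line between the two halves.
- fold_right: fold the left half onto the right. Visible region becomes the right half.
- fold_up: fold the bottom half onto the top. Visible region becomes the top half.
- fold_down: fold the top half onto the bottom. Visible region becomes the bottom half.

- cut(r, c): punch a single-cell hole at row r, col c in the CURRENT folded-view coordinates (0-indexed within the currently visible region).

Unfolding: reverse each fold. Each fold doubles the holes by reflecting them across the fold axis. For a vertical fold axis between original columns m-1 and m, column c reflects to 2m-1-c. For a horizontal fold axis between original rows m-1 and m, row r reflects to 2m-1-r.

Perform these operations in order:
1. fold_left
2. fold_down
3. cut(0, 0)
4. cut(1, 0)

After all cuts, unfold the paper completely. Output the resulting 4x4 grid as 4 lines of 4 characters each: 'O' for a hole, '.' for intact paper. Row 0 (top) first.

Answer: O..O
O..O
O..O
O..O

Derivation:
Op 1 fold_left: fold axis v@2; visible region now rows[0,4) x cols[0,2) = 4x2
Op 2 fold_down: fold axis h@2; visible region now rows[2,4) x cols[0,2) = 2x2
Op 3 cut(0, 0): punch at orig (2,0); cuts so far [(2, 0)]; region rows[2,4) x cols[0,2) = 2x2
Op 4 cut(1, 0): punch at orig (3,0); cuts so far [(2, 0), (3, 0)]; region rows[2,4) x cols[0,2) = 2x2
Unfold 1 (reflect across h@2): 4 holes -> [(0, 0), (1, 0), (2, 0), (3, 0)]
Unfold 2 (reflect across v@2): 8 holes -> [(0, 0), (0, 3), (1, 0), (1, 3), (2, 0), (2, 3), (3, 0), (3, 3)]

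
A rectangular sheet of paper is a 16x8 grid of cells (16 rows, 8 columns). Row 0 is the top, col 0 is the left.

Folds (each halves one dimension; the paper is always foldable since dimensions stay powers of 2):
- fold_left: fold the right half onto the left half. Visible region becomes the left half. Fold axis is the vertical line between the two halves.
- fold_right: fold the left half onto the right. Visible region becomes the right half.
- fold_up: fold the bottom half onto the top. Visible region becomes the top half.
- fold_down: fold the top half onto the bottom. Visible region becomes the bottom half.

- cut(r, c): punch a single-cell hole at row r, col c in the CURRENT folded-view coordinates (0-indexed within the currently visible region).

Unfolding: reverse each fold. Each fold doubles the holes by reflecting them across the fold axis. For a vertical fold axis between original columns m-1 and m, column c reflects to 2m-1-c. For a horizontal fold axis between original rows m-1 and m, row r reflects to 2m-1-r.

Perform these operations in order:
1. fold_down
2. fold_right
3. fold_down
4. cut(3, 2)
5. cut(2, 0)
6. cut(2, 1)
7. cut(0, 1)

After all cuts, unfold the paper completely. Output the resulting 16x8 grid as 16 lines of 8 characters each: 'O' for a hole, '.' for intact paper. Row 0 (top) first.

Op 1 fold_down: fold axis h@8; visible region now rows[8,16) x cols[0,8) = 8x8
Op 2 fold_right: fold axis v@4; visible region now rows[8,16) x cols[4,8) = 8x4
Op 3 fold_down: fold axis h@12; visible region now rows[12,16) x cols[4,8) = 4x4
Op 4 cut(3, 2): punch at orig (15,6); cuts so far [(15, 6)]; region rows[12,16) x cols[4,8) = 4x4
Op 5 cut(2, 0): punch at orig (14,4); cuts so far [(14, 4), (15, 6)]; region rows[12,16) x cols[4,8) = 4x4
Op 6 cut(2, 1): punch at orig (14,5); cuts so far [(14, 4), (14, 5), (15, 6)]; region rows[12,16) x cols[4,8) = 4x4
Op 7 cut(0, 1): punch at orig (12,5); cuts so far [(12, 5), (14, 4), (14, 5), (15, 6)]; region rows[12,16) x cols[4,8) = 4x4
Unfold 1 (reflect across h@12): 8 holes -> [(8, 6), (9, 4), (9, 5), (11, 5), (12, 5), (14, 4), (14, 5), (15, 6)]
Unfold 2 (reflect across v@4): 16 holes -> [(8, 1), (8, 6), (9, 2), (9, 3), (9, 4), (9, 5), (11, 2), (11, 5), (12, 2), (12, 5), (14, 2), (14, 3), (14, 4), (14, 5), (15, 1), (15, 6)]
Unfold 3 (reflect across h@8): 32 holes -> [(0, 1), (0, 6), (1, 2), (1, 3), (1, 4), (1, 5), (3, 2), (3, 5), (4, 2), (4, 5), (6, 2), (6, 3), (6, 4), (6, 5), (7, 1), (7, 6), (8, 1), (8, 6), (9, 2), (9, 3), (9, 4), (9, 5), (11, 2), (11, 5), (12, 2), (12, 5), (14, 2), (14, 3), (14, 4), (14, 5), (15, 1), (15, 6)]

Answer: .O....O.
..OOOO..
........
..O..O..
..O..O..
........
..OOOO..
.O....O.
.O....O.
..OOOO..
........
..O..O..
..O..O..
........
..OOOO..
.O....O.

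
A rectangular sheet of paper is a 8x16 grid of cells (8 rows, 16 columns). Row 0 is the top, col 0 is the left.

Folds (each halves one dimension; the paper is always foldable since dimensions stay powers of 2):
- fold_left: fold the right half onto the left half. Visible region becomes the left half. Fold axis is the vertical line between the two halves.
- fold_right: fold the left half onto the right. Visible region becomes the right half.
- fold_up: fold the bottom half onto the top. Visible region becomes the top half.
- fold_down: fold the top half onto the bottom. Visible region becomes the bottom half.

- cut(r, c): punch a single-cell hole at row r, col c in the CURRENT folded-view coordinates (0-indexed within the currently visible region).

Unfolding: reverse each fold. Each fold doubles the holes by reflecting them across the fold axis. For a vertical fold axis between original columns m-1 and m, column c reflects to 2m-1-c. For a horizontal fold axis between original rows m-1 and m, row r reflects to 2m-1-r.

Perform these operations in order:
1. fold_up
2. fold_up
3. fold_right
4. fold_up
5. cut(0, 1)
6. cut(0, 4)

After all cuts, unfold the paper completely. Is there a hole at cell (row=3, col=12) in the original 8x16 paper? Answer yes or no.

Op 1 fold_up: fold axis h@4; visible region now rows[0,4) x cols[0,16) = 4x16
Op 2 fold_up: fold axis h@2; visible region now rows[0,2) x cols[0,16) = 2x16
Op 3 fold_right: fold axis v@8; visible region now rows[0,2) x cols[8,16) = 2x8
Op 4 fold_up: fold axis h@1; visible region now rows[0,1) x cols[8,16) = 1x8
Op 5 cut(0, 1): punch at orig (0,9); cuts so far [(0, 9)]; region rows[0,1) x cols[8,16) = 1x8
Op 6 cut(0, 4): punch at orig (0,12); cuts so far [(0, 9), (0, 12)]; region rows[0,1) x cols[8,16) = 1x8
Unfold 1 (reflect across h@1): 4 holes -> [(0, 9), (0, 12), (1, 9), (1, 12)]
Unfold 2 (reflect across v@8): 8 holes -> [(0, 3), (0, 6), (0, 9), (0, 12), (1, 3), (1, 6), (1, 9), (1, 12)]
Unfold 3 (reflect across h@2): 16 holes -> [(0, 3), (0, 6), (0, 9), (0, 12), (1, 3), (1, 6), (1, 9), (1, 12), (2, 3), (2, 6), (2, 9), (2, 12), (3, 3), (3, 6), (3, 9), (3, 12)]
Unfold 4 (reflect across h@4): 32 holes -> [(0, 3), (0, 6), (0, 9), (0, 12), (1, 3), (1, 6), (1, 9), (1, 12), (2, 3), (2, 6), (2, 9), (2, 12), (3, 3), (3, 6), (3, 9), (3, 12), (4, 3), (4, 6), (4, 9), (4, 12), (5, 3), (5, 6), (5, 9), (5, 12), (6, 3), (6, 6), (6, 9), (6, 12), (7, 3), (7, 6), (7, 9), (7, 12)]
Holes: [(0, 3), (0, 6), (0, 9), (0, 12), (1, 3), (1, 6), (1, 9), (1, 12), (2, 3), (2, 6), (2, 9), (2, 12), (3, 3), (3, 6), (3, 9), (3, 12), (4, 3), (4, 6), (4, 9), (4, 12), (5, 3), (5, 6), (5, 9), (5, 12), (6, 3), (6, 6), (6, 9), (6, 12), (7, 3), (7, 6), (7, 9), (7, 12)]

Answer: yes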